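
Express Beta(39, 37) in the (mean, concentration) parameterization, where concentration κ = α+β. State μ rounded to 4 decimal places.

κ = α+β = 39+37 = 76; μ = α/κ = 39/76 = 0.5132.

μ = 0.5132, κ = 76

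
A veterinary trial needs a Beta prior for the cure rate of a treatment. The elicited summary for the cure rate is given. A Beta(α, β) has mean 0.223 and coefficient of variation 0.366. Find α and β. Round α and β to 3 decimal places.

σ = CV·μ = 0.366×0.223 = 0.08162, so σ² = 0.006661.
s+1 = μ(1−μ)/σ² = 0.173271/0.006661 = 26.0108, so s = α+β = 25.0108.
α = μs = 5.577, β = (1−μ)s = 19.433.

α = 5.577, β = 19.433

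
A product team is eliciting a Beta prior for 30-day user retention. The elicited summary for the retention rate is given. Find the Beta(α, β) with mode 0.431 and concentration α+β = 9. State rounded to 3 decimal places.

α = 4.017, β = 4.983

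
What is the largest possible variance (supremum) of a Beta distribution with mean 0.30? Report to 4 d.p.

0.2100

Var = μ(1−μ)/(α+β+1), which approaches μ(1−μ) as α+β → 0.
So the supremum is μ(1−μ) = 0.30×0.70 = 0.2100.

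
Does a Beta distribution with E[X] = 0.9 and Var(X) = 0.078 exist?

Yes

The Beta variance bound is σ² < μ(1−μ).
Here μ(1−μ) = 0.9×0.1 = 0.09, and 0.078 < 0.09.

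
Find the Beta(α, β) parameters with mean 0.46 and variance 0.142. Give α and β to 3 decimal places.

Write ν = α+β; then α = μν and Var = μ(1−μ)/(ν+1).
ν = μ(1−μ)/Var − 1 = 0.2484/0.142 − 1 = 0.7493.
α = 0.46·0.7493 = 0.345, β = 0.54·0.7493 = 0.405.

α = 0.345, β = 0.405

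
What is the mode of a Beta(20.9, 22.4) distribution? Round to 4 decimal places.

The density x^(α−1)(1−x)^(β−1) is maximised at (α−1)/(α+β−2) = 19.9/41.3 = 0.4818.

0.4818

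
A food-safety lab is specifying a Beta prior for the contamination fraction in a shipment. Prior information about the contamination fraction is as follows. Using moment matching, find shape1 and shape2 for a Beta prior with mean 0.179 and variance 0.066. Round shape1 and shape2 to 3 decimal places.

shape1 = 0.220, shape2 = 1.007

By moment matching, shape1+shape2 = μ(1−μ)/σ² − 1 = (0.179·0.821)/0.066 − 1 = 2.2267 − 1 = 1.2267.
Since shape1/(shape1+shape2) = μ, shape1 = 0.179·1.2267 = 0.220 and shape2 = 0.821·1.2267 = 1.007.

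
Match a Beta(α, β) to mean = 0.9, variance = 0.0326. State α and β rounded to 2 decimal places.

α = 1.58, β = 0.18

By moment matching, α+β = μ(1−μ)/σ² − 1 = (0.9·0.1)/0.0326 − 1 = 2.7607 − 1 = 1.7607.
Since α/(α+β) = μ, α = 0.9·1.7607 = 1.58 and β = 0.1·1.7607 = 0.18.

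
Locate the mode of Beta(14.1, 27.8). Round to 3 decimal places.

0.328

With α,β > 1, mode = (α−1)/(α+β−2) = 13.1/39.9 = 0.328.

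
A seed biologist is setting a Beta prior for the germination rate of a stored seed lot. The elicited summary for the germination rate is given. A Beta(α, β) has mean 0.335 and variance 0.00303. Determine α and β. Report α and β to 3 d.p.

Write ν = α+β; then α = μν and Var = μ(1−μ)/(ν+1).
ν = μ(1−μ)/Var − 1 = 0.222775/0.00303 − 1 = 72.5231.
α = 0.335·72.5231 = 24.295, β = 0.665·72.5231 = 48.228.

α = 24.295, β = 48.228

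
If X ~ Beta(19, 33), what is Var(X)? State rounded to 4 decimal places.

0.0044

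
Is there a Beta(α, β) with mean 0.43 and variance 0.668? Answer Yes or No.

No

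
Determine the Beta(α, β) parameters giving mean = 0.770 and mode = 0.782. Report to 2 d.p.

α = 36.19, β = 10.81

Let s = α+β. Mean gives α = μs = 0.770s; mode gives (α−1)/(s−2) = 0.782.
Substituting: 0.770s − 1 = 0.782(s−2) = 0.782s − 1.564, so -0.012s = -0.564 and s = 47.0000.
Then α = 0.770×47.0000 = 36.19 and β = s−α = 10.81.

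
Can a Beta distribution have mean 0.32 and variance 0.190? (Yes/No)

Yes

The Beta variance bound is σ² < μ(1−μ).
Here μ(1−μ) = 0.32×0.68 = 0.2176, and 0.190 < 0.2176.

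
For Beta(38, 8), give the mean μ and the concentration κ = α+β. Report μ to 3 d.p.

κ = α+β = 38+8 = 46; μ = α/κ = 38/46 = 0.826.

μ = 0.826, κ = 46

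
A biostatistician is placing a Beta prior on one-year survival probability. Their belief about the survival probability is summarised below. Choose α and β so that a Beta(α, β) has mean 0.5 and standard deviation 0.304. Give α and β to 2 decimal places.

First σ² = 0.092416. Setting α = μn, β = (1−μ)n with n = α+β,
μ(1−μ)/(n+1) = 0.092416 ⇒ n+1 = 0.25/0.092416 = 2.7052 ⇒ n = 1.7052.
Hence α = 0.5×1.7052 = 0.85, β = 0.5×1.7052 = 0.85.

α = 0.85, β = 0.85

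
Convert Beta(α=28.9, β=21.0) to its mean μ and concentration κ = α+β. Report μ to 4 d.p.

κ = α+β = 28.9+21.0 = 49.9; μ = α/κ = 28.9/49.9 = 0.5792.

μ = 0.5792, κ = 49.9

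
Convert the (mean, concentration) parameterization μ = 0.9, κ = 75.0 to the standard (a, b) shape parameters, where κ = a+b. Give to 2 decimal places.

a = 67.50, b = 7.50

a = μκ = 0.9×75.0 = 67.50 and b = (1−μ)κ = 0.1×75.0 = 7.50.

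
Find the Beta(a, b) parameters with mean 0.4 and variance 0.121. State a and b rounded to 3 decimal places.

Write ν = a+b; then a = μν and Var = μ(1−μ)/(ν+1).
ν = μ(1−μ)/Var − 1 = 0.24/0.121 − 1 = 0.9835.
a = 0.4·0.9835 = 0.393, b = 0.6·0.9835 = 0.590.

a = 0.393, b = 0.590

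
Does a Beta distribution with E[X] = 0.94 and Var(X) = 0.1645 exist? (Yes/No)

No

For any Beta, Var(X) < E[X]·(1−E[X]).
Here μ(1−μ) = 0.94×0.06 = 0.0564, and 0.1645 ≥ 0.0564.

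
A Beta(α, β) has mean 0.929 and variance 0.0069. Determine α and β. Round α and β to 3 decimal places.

By moment matching, α+β = μ(1−μ)/σ² − 1 = (0.929·0.071)/0.0069 − 1 = 9.5593 − 1 = 8.5593.
Since α/(α+β) = μ, α = 0.929·8.5593 = 7.952 and β = 0.071·8.5593 = 0.608.

α = 7.952, β = 0.608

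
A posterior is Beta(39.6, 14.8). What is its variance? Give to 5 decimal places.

0.00357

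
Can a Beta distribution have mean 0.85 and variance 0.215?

For any Beta, Var(X) < E[X]·(1−E[X]).
Here μ(1−μ) = 0.85×0.15 = 0.1275, and 0.215 ≥ 0.1275.

No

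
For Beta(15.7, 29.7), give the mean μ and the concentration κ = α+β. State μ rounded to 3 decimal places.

μ = 0.346, κ = 45.4

κ = α+β = 15.7+29.7 = 45.4; μ = α/κ = 15.7/45.4 = 0.346.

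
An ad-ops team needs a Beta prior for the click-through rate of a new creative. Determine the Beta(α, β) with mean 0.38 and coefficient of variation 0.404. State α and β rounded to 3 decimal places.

σ = CV·μ = 0.404×0.38 = 0.15352, so σ² = 0.023568.
s+1 = μ(1−μ)/σ² = 0.2356/0.023568 = 9.9964, so s = α+β = 8.9964.
α = μs = 3.419, β = (1−μ)s = 5.578.

α = 3.419, β = 5.578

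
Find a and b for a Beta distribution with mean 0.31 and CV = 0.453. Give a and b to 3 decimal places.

a = 3.052, b = 6.794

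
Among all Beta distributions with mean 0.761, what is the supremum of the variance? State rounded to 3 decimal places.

0.182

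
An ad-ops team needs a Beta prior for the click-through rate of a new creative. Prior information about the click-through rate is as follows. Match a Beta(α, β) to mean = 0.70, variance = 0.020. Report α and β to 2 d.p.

α = 6.65, β = 2.85

By moment matching, α+β = μ(1−μ)/σ² − 1 = (0.70·0.30)/0.020 − 1 = 10.5000 − 1 = 9.5000.
Since α/(α+β) = μ, α = 0.70·9.5000 = 6.65 and β = 0.30·9.5000 = 2.85.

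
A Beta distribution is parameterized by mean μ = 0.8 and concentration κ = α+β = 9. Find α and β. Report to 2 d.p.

α = μκ = 0.8×9 = 7.20 and β = (1−μ)κ = 0.2×9 = 1.80.

α = 7.20, β = 1.80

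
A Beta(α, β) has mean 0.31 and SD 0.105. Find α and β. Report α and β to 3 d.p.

First σ² = 0.011025. Setting α = μn, β = (1−μ)n with n = α+β,
μ(1−μ)/(n+1) = 0.011025 ⇒ n+1 = 0.2139/0.011025 = 19.4014 ⇒ n = 18.4014.
Hence α = 0.31×18.4014 = 5.704, β = 0.69×18.4014 = 12.697.

α = 5.704, β = 12.697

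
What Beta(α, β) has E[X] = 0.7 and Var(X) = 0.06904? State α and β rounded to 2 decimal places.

α = 1.43, β = 0.61

By moment matching, α+β = μ(1−μ)/σ² − 1 = (0.7·0.3)/0.06904 − 1 = 3.0417 − 1 = 2.0417.
Since α/(α+β) = μ, α = 0.7·2.0417 = 1.43 and β = 0.3·2.0417 = 0.61.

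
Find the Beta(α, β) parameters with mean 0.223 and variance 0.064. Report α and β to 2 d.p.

Let s = α+β. The Beta variance is μ(1−μ)/(s+1).
So s+1 = μ(1−μ)/σ² = (0.223×0.777)/0.064 = 0.173271/0.064 = 2.7074, giving s = 1.7074.
Then α = μs = 0.223×1.7074 = 0.38 and β = (1−μ)s = 0.777×1.7074 = 1.33.

α = 0.38, β = 1.33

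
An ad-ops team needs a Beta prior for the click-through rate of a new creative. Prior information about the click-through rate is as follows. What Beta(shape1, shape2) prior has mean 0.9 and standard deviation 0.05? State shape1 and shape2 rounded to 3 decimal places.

First σ² = 0.0025. Setting shape1 = μn, shape2 = (1−μ)n with n = shape1+shape2,
μ(1−μ)/(n+1) = 0.0025 ⇒ n+1 = 0.09/0.0025 = 36.0000 ⇒ n = 35.0000.
Hence shape1 = 0.9×35.0000 = 31.500, shape2 = 0.1×35.0000 = 3.500.

shape1 = 31.500, shape2 = 3.500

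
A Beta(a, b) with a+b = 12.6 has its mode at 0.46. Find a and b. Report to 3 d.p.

a = 5.876, b = 6.724

Mode = (a−1)/(κ−2) with κ = a+b, so a−1 = 0.46·10.6 = 4.876.
a = 5.876; b = κ − a = 6.724.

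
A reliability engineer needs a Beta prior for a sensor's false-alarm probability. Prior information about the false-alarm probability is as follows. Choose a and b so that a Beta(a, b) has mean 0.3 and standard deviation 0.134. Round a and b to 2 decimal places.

a = 3.21, b = 7.49

σ² = 0.134² = 0.017956.
With s = a+b, Var = μ(1−μ)/(s+1), so s+1 = (0.3×0.7)/0.017956 = 11.6953 and s = 10.6953.
a = μs = 3.21, b = (1−μ)s = 7.49.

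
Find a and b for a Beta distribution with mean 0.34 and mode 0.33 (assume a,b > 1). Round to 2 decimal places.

With s = a+b: μ = a/s and mode = (a−1)/(s−2). Eliminating a = μs,
μs − 1 = m(s−2) ⇒ s(μ−m) = 1−2m ⇒ s = 0.34/0.01 = 34.0000.
So a = μs = 11.56, b = (1−μ)s = 22.44.

a = 11.56, b = 22.44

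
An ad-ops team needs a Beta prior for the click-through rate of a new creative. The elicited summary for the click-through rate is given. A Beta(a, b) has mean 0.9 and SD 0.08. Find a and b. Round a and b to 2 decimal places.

a = 11.76, b = 1.31

First σ² = 0.0064. Setting a = μn, b = (1−μ)n with n = a+b,
μ(1−μ)/(n+1) = 0.0064 ⇒ n+1 = 0.09/0.0064 = 14.0625 ⇒ n = 13.0625.
Hence a = 0.9×13.0625 = 11.76, b = 0.1×13.0625 = 1.31.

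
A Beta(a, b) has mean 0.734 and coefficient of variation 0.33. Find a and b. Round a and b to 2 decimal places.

σ = CV·μ = 0.33×0.734 = 0.24222, so σ² = 0.058671.
s+1 = μ(1−μ)/σ² = 0.195244/0.058671 = 3.3278, so s = a+b = 2.3278.
a = μs = 1.71, b = (1−μ)s = 0.62.

a = 1.71, b = 0.62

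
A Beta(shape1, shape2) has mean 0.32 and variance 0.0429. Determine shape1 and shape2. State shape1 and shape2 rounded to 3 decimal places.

shape1 = 1.303, shape2 = 2.769

By moment matching, shape1+shape2 = μ(1−μ)/σ² − 1 = (0.32·0.68)/0.0429 − 1 = 5.0723 − 1 = 4.0723.
Since shape1/(shape1+shape2) = μ, shape1 = 0.32·4.0723 = 1.303 and shape2 = 0.68·4.0723 = 2.769.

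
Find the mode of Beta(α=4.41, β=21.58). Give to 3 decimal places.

The density x^(α−1)(1−x)^(β−1) is maximised at (α−1)/(α+β−2) = 3.41/23.99 = 0.142.

0.142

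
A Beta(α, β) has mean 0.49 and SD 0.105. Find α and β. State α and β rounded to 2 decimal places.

First σ² = 0.011025. Setting α = μn, β = (1−μ)n with n = α+β,
μ(1−μ)/(n+1) = 0.011025 ⇒ n+1 = 0.2499/0.011025 = 22.6667 ⇒ n = 21.6667.
Hence α = 0.49×21.6667 = 10.62, β = 0.51×21.6667 = 11.05.

α = 10.62, β = 11.05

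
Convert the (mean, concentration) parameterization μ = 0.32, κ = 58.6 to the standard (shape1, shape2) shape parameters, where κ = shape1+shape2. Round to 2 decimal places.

shape1 = 18.75, shape2 = 39.85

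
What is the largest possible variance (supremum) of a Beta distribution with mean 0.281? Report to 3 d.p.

0.202

Var = μ(1−μ)/(α+β+1), which approaches μ(1−μ) as α+β → 0.
So the supremum is μ(1−μ) = 0.281×0.719 = 0.202.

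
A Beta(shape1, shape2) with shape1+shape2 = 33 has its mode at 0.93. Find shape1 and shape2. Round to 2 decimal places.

shape1 = 29.83, shape2 = 3.17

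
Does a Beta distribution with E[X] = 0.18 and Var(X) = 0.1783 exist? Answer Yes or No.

A Beta with mean μ has variance μ(1−μ)/(α+β+1) < μ(1−μ).
Here μ(1−μ) = 0.18×0.82 = 0.1476, and 0.1783 ≥ 0.1476.

No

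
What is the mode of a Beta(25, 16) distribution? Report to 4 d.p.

0.6154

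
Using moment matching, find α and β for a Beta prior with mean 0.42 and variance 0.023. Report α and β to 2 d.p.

α = 4.03, β = 5.56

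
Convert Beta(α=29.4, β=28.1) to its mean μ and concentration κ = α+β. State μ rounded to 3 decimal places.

κ = α+β = 29.4+28.1 = 57.5; μ = α/κ = 29.4/57.5 = 0.511.

μ = 0.511, κ = 57.5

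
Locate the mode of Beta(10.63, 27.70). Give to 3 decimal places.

The density x^(α−1)(1−x)^(β−1) is maximised at (α−1)/(α+β−2) = 9.63/36.33 = 0.265.

0.265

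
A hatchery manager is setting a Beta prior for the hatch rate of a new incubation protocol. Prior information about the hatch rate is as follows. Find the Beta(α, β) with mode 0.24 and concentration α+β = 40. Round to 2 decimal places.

α = 10.12, β = 29.88

Mode = (α−1)/(κ−2) with κ = α+β, so α−1 = 0.24·38 = 9.12.
α = 10.12; β = κ − α = 29.88.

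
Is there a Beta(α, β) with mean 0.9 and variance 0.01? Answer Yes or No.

Yes

The Beta variance bound is σ² < μ(1−μ).
Here μ(1−μ) = 0.9×0.1 = 0.09, and 0.01 < 0.09.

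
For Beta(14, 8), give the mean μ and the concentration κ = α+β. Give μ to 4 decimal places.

μ = 0.6364, κ = 22

κ = α+β = 14+8 = 22; μ = α/κ = 14/22 = 0.6364.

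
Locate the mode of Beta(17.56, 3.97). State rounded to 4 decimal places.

With α,β > 1, mode = (α−1)/(α+β−2) = 16.56/19.53 = 0.8479.

0.8479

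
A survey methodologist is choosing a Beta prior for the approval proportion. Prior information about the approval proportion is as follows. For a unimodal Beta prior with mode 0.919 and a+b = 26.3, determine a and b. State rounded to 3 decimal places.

Since the density peak of Beta(a,b) is at (a−1)/(a+b−2),
a = 1 + 0.919(26.3−2) = 23.332 and b = 26.3 − 23.332 = 2.968.

a = 23.332, b = 2.968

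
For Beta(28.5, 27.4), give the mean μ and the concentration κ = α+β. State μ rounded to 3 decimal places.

μ = 0.510, κ = 55.9

κ = α+β = 28.5+27.4 = 55.9; μ = α/κ = 28.5/55.9 = 0.510.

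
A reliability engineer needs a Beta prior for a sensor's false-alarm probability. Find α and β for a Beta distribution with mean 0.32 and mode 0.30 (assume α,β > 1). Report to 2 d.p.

With s = α+β: μ = α/s and mode = (α−1)/(s−2). Eliminating α = μs,
μs − 1 = m(s−2) ⇒ s(μ−m) = 1−2m ⇒ s = 0.40/0.02 = 20.0000.
So α = μs = 6.40, β = (1−μ)s = 13.60.

α = 6.40, β = 13.60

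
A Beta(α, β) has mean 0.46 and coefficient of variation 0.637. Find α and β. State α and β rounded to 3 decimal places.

α = 0.871, β = 1.022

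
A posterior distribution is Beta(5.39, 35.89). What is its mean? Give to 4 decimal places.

E[X] = α/(α+β) = 5.39/41.28 = 0.1306.

0.1306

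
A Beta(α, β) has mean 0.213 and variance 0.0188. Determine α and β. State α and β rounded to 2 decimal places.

α = 1.69, β = 6.23

Let s = α+β. The Beta variance is μ(1−μ)/(s+1).
So s+1 = μ(1−μ)/σ² = (0.213×0.787)/0.0188 = 0.167631/0.0188 = 8.9165, giving s = 7.9165.
Then α = μs = 0.213×7.9165 = 1.69 and β = (1−μ)s = 0.787×7.9165 = 6.23.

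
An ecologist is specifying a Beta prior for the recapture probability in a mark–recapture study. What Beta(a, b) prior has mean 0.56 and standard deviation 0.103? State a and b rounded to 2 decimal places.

Variance = 0.103² = 0.010609. The moment-matching identity a+b = μ(1−μ)/Var − 1 gives
a+b = 0.2464/0.010609 − 1 = 22.2256, so a = μ·22.2256 = 12.45 and b = (1−μ)·22.2256 = 9.78.

a = 12.45, b = 9.78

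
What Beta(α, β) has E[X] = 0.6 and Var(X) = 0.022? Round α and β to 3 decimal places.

α = 5.945, β = 3.964

By moment matching, α+β = μ(1−μ)/σ² − 1 = (0.6·0.4)/0.022 − 1 = 10.9091 − 1 = 9.9091.
Since α/(α+β) = μ, α = 0.6·9.9091 = 5.945 and β = 0.4·9.9091 = 3.964.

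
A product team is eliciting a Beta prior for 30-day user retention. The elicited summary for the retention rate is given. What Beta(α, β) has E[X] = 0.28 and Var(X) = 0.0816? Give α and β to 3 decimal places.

α = 0.412, β = 1.059

Let s = α+β. The Beta variance is μ(1−μ)/(s+1).
So s+1 = μ(1−μ)/σ² = (0.28×0.72)/0.0816 = 0.2016/0.0816 = 2.4706, giving s = 1.4706.
Then α = μs = 0.28×1.4706 = 0.412 and β = (1−μ)s = 0.72×1.4706 = 1.059.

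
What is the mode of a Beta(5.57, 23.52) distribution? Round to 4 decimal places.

0.1687

The density x^(α−1)(1−x)^(β−1) is maximised at (α−1)/(α+β−2) = 4.57/27.09 = 0.1687.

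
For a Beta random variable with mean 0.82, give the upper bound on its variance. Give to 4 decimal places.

0.1476

For fixed mean μ the Beta variance is μ(1−μ)/(α+β+1), increasing as α+β decreases.
Its least upper bound (not attained) is μ(1−μ) = 0.82·0.18 = 0.1476.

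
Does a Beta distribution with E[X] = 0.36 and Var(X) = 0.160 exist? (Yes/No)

Yes

A Beta with mean μ has variance μ(1−μ)/(α+β+1) < μ(1−μ).
Here μ(1−μ) = 0.36×0.64 = 0.2304, and 0.160 < 0.2304.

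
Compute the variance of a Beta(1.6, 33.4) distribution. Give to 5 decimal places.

0.00121

Var = αβ/[(α+β)²(α+β+1)] = (1.6×33.4)/(35.0²×36.0) = 53.44/44100.000 = 0.00121.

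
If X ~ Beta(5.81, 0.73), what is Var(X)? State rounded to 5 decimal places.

α+β = 6.54 and αβ = 4.2413, so Var = αβ/[(α+β)²(α+β+1)] = 4.2413/322.497864 = 0.01315.

0.01315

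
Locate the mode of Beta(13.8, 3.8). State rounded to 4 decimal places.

The density x^(α−1)(1−x)^(β−1) is maximised at (α−1)/(α+β−2) = 12.8/15.6 = 0.8205.

0.8205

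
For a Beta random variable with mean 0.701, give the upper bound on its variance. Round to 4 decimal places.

For fixed mean μ the Beta variance is μ(1−μ)/(α+β+1), increasing as α+β decreases.
Its least upper bound (not attained) is μ(1−μ) = 0.701·0.299 = 0.2096.

0.2096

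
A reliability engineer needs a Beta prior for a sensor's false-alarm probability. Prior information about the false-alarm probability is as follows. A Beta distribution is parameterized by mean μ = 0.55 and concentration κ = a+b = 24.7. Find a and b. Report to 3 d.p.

a = μκ = 0.55×24.7 = 13.585 and b = (1−μ)κ = 0.45×24.7 = 11.115.

a = 13.585, b = 11.115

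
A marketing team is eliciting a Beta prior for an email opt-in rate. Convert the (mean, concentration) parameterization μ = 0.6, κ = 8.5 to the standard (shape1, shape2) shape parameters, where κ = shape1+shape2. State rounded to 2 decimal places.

shape1 = μκ = 0.6×8.5 = 5.10 and shape2 = (1−μ)κ = 0.4×8.5 = 3.40.

shape1 = 5.10, shape2 = 3.40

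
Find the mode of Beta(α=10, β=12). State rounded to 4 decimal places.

0.4500

The density x^(α−1)(1−x)^(β−1) is maximised at (α−1)/(α+β−2) = 9/20 = 0.4500.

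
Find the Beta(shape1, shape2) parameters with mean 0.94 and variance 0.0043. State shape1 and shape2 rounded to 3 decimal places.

shape1 = 11.389, shape2 = 0.727

Write ν = shape1+shape2; then shape1 = μν and Var = μ(1−μ)/(ν+1).
ν = μ(1−μ)/Var − 1 = 0.0564/0.0043 − 1 = 12.1163.
shape1 = 0.94·12.1163 = 11.389, shape2 = 0.06·12.1163 = 0.727.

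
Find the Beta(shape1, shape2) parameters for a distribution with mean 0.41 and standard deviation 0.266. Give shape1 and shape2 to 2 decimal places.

σ² = 0.266² = 0.070756.
With s = shape1+shape2, Var = μ(1−μ)/(s+1), so s+1 = (0.41×0.59)/0.070756 = 3.4188 and s = 2.4188.
shape1 = μs = 0.99, shape2 = (1−μ)s = 1.43.

shape1 = 0.99, shape2 = 1.43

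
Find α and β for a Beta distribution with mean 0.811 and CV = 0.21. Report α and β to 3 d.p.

α = 3.475, β = 0.810

Var = (CV·μ)² = (0.21×0.811)² = 0.029005.
α+β = μ(1−μ)/Var − 1 = 0.153279/0.029005 − 1 = 4.2845.
Thus α = 0.811·4.2845 = 3.475 and β = 0.189·4.2845 = 0.810.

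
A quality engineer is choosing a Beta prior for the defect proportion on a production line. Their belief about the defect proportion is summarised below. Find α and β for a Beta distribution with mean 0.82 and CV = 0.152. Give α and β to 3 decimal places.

σ = CV·μ = 0.152×0.82 = 0.12464, so σ² = 0.015535.
s+1 = μ(1−μ)/σ² = 0.1476/0.015535 = 9.5010, so s = α+β = 8.5010.
α = μs = 6.971, β = (1−μ)s = 1.530.

α = 6.971, β = 1.530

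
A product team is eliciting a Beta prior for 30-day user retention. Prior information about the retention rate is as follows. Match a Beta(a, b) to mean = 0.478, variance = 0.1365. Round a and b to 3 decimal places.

a = 0.396, b = 0.432

Let s = a+b. The Beta variance is μ(1−μ)/(s+1).
So s+1 = μ(1−μ)/σ² = (0.478×0.522)/0.1365 = 0.249516/0.1365 = 1.8280, giving s = 0.8280.
Then a = μs = 0.478×0.8280 = 0.396 and b = (1−μ)s = 0.522×0.8280 = 0.432.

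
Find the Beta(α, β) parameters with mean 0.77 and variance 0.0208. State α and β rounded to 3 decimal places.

By moment matching, α+β = μ(1−μ)/σ² − 1 = (0.77·0.23)/0.0208 − 1 = 8.5144 − 1 = 7.5144.
Since α/(α+β) = μ, α = 0.77·7.5144 = 5.786 and β = 0.23·7.5144 = 1.728.

α = 5.786, β = 1.728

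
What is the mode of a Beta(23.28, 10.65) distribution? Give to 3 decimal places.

0.698

The density x^(α−1)(1−x)^(β−1) is maximised at (α−1)/(α+β−2) = 22.28/31.93 = 0.698.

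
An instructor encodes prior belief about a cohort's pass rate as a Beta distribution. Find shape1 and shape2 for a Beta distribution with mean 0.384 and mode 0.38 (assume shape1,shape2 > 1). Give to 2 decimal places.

Let s = shape1+shape2. Mean gives shape1 = μs = 0.384s; mode gives (shape1−1)/(s−2) = 0.38.
Substituting: 0.384s − 1 = 0.38(s−2) = 0.38s − 0.76, so 0.004s = 0.24 and s = 60.0000.
Then shape1 = 0.384×60.0000 = 23.04 and shape2 = s−shape1 = 36.96.

shape1 = 23.04, shape2 = 36.96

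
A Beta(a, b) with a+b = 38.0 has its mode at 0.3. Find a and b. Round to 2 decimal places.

For a,b>1 the mode is (a−1)/(a+b−2), so a = mode·(κ−2)+1 = 0.3×36.0+1 = 11.80.
And b = (1−mode)·(κ−2)+1 = 0.7×36.0+1 = 26.20.

a = 11.80, b = 26.20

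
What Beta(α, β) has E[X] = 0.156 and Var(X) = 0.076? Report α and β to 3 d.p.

α = 0.114, β = 0.618

By moment matching, α+β = μ(1−μ)/σ² − 1 = (0.156·0.844)/0.076 − 1 = 1.7324 − 1 = 0.7324.
Since α/(α+β) = μ, α = 0.156·0.7324 = 0.114 and β = 0.844·0.7324 = 0.618.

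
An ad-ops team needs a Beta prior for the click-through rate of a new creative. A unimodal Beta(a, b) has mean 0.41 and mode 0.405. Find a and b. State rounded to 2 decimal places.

a = 15.58, b = 22.42

With s = a+b: μ = a/s and mode = (a−1)/(s−2). Eliminating a = μs,
μs − 1 = m(s−2) ⇒ s(μ−m) = 1−2m ⇒ s = 0.190/0.005 = 38.0000.
So a = μs = 15.58, b = (1−μ)s = 22.42.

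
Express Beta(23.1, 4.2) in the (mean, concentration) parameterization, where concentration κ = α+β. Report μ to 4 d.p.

μ = 0.8462, κ = 27.3

κ = α+β = 23.1+4.2 = 27.3; μ = α/κ = 23.1/27.3 = 0.8462.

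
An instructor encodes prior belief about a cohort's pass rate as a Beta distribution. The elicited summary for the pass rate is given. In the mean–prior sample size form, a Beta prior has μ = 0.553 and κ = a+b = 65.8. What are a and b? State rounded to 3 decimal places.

Split κ in proportion μ : (1−μ): a = 0.553·65.8 = 36.387, b = 65.8 − 36.387 = 29.413.

a = 36.387, b = 29.413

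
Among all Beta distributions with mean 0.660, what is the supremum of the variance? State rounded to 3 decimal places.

0.224

Var = μ(1−μ)/(α+β+1), which approaches μ(1−μ) as α+β → 0.
So the supremum is μ(1−μ) = 0.660×0.340 = 0.224.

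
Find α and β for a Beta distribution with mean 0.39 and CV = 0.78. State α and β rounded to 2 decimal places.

Var = (CV·μ)² = (0.78×0.39)² = 0.092538.
α+β = μ(1−μ)/Var − 1 = 0.2379/0.092538 − 1 = 1.5708.
Thus α = 0.39·1.5708 = 0.61 and β = 0.61·1.5708 = 0.96.

α = 0.61, β = 0.96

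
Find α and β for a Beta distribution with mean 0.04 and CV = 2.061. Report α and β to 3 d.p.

σ = CV·μ = 2.061×0.04 = 0.08244, so σ² = 0.006796.
s+1 = μ(1−μ)/σ² = 0.0384/0.006796 = 5.6501, so s = α+β = 4.6501.
α = μs = 0.186, β = (1−μ)s = 4.464.

α = 0.186, β = 4.464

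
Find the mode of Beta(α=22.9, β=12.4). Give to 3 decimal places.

0.658

With α,β > 1, mode = (α−1)/(α+β−2) = 21.9/33.3 = 0.658.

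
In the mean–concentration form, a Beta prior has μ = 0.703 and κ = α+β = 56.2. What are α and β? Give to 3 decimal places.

α = μκ = 0.703×56.2 = 39.509 and β = (1−μ)κ = 0.297×56.2 = 16.691.

α = 39.509, β = 16.691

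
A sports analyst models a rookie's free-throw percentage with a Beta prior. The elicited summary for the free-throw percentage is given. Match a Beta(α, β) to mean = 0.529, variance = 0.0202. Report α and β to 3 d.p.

α = 5.996, β = 5.339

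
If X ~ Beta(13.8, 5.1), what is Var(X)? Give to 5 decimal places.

0.00990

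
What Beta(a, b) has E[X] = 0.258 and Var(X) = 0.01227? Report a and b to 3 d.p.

a = 3.767, b = 10.835

Write ν = a+b; then a = μν and Var = μ(1−μ)/(ν+1).
ν = μ(1−μ)/Var − 1 = 0.191436/0.01227 − 1 = 14.6020.
a = 0.258·14.6020 = 3.767, b = 0.742·14.6020 = 10.835.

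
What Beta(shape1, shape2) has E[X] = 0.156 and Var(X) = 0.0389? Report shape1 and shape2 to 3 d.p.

shape1 = 0.372, shape2 = 2.013

By moment matching, shape1+shape2 = μ(1−μ)/σ² − 1 = (0.156·0.844)/0.0389 − 1 = 3.3847 − 1 = 2.3847.
Since shape1/(shape1+shape2) = μ, shape1 = 0.156·2.3847 = 0.372 and shape2 = 0.844·2.3847 = 2.013.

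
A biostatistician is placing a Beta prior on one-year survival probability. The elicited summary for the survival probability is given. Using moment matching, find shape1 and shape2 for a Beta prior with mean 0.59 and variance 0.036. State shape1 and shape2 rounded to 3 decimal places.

By moment matching, shape1+shape2 = μ(1−μ)/σ² − 1 = (0.59·0.41)/0.036 − 1 = 6.7194 − 1 = 5.7194.
Since shape1/(shape1+shape2) = μ, shape1 = 0.59·5.7194 = 3.374 and shape2 = 0.41·5.7194 = 2.345.

shape1 = 3.374, shape2 = 2.345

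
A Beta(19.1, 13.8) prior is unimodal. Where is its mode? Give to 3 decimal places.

0.586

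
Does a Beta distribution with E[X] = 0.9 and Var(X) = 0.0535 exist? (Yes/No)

The Beta variance bound is σ² < μ(1−μ).
Here μ(1−μ) = 0.9×0.1 = 0.09, and 0.0535 < 0.09.

Yes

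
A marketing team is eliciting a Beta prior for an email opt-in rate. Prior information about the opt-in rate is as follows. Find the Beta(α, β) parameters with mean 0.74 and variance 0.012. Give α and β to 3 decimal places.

α = 11.125, β = 3.909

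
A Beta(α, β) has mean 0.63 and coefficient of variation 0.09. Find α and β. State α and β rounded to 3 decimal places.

α = 45.049, β = 26.457

Var = (CV·μ)² = (0.09×0.63)² = 0.003215.
α+β = μ(1−μ)/Var − 1 = 0.2331/0.003215 − 1 = 71.5064.
Thus α = 0.63·71.5064 = 45.049 and β = 0.37·71.5064 = 26.457.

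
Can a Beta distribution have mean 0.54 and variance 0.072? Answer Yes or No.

The Beta variance bound is σ² < μ(1−μ).
Here μ(1−μ) = 0.54×0.46 = 0.2484, and 0.072 < 0.2484.

Yes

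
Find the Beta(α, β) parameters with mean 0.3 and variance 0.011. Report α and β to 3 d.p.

Write ν = α+β; then α = μν and Var = μ(1−μ)/(ν+1).
ν = μ(1−μ)/Var − 1 = 0.21/0.011 − 1 = 18.0909.
α = 0.3·18.0909 = 5.427, β = 0.7·18.0909 = 12.664.

α = 5.427, β = 12.664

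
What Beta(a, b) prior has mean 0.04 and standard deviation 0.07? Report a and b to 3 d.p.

a = 0.273, b = 6.563

Variance = 0.07² = 0.0049. The moment-matching identity a+b = μ(1−μ)/Var − 1 gives
a+b = 0.0384/0.0049 − 1 = 6.8367, so a = μ·6.8367 = 0.273 and b = (1−μ)·6.8367 = 6.563.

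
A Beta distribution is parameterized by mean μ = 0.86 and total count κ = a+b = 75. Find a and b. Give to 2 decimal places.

a = 64.50, b = 10.50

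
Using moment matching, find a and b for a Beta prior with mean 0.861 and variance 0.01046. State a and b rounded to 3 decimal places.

a = 8.990, b = 1.451

By moment matching, a+b = μ(1−μ)/σ² − 1 = (0.861·0.139)/0.01046 − 1 = 11.4416 − 1 = 10.4416.
Since a/(a+b) = μ, a = 0.861·10.4416 = 8.990 and b = 0.139·10.4416 = 1.451.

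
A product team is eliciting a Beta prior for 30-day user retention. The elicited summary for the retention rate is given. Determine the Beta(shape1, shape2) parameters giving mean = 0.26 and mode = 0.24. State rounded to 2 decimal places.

shape1 = 6.76, shape2 = 19.24

With s = shape1+shape2: μ = shape1/s and mode = (shape1−1)/(s−2). Eliminating shape1 = μs,
μs − 1 = m(s−2) ⇒ s(μ−m) = 1−2m ⇒ s = 0.52/0.02 = 26.0000.
So shape1 = μs = 6.76, shape2 = (1−μ)s = 19.24.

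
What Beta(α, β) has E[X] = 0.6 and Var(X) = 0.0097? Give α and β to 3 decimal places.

Let s = α+β. The Beta variance is μ(1−μ)/(s+1).
So s+1 = μ(1−μ)/σ² = (0.6×0.4)/0.0097 = 0.24/0.0097 = 24.7423, giving s = 23.7423.
Then α = μs = 0.6×23.7423 = 14.245 and β = (1−μ)s = 0.4×23.7423 = 9.497.

α = 14.245, β = 9.497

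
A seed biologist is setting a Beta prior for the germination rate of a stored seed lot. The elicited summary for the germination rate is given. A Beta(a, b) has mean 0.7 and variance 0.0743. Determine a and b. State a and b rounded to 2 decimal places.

a = 1.28, b = 0.55

By moment matching, a+b = μ(1−μ)/σ² − 1 = (0.7·0.3)/0.0743 − 1 = 2.8264 − 1 = 1.8264.
Since a/(a+b) = μ, a = 0.7·1.8264 = 1.28 and b = 0.3·1.8264 = 0.55.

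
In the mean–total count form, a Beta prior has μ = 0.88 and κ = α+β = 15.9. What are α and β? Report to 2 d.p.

Split κ in proportion μ : (1−μ): α = 0.88·15.9 = 13.99, β = 15.9 − 13.99 = 1.91.

α = 13.99, β = 1.91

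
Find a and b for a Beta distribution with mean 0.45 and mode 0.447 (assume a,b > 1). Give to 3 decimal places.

a = 15.900, b = 19.433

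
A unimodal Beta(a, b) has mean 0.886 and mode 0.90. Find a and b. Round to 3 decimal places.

a = 50.629, b = 6.514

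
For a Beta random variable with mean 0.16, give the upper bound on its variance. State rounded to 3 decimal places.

0.134

For fixed mean μ the Beta variance is μ(1−μ)/(α+β+1), increasing as α+β decreases.
Its least upper bound (not attained) is μ(1−μ) = 0.16·0.84 = 0.134.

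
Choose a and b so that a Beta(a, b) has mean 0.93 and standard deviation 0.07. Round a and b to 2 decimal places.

a = 11.43, b = 0.86

First σ² = 0.0049. Setting a = μn, b = (1−μ)n with n = a+b,
μ(1−μ)/(n+1) = 0.0049 ⇒ n+1 = 0.0651/0.0049 = 13.2857 ⇒ n = 12.2857.
Hence a = 0.93×12.2857 = 11.43, b = 0.07×12.2857 = 0.86.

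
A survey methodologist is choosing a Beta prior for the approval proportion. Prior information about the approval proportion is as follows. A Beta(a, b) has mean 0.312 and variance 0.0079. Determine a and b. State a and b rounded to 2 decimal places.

a = 8.17, b = 18.01

Let s = a+b. The Beta variance is μ(1−μ)/(s+1).
So s+1 = μ(1−μ)/σ² = (0.312×0.688)/0.0079 = 0.214656/0.0079 = 27.1716, giving s = 26.1716.
Then a = μs = 0.312×26.1716 = 8.17 and b = (1−μ)s = 0.688×26.1716 = 18.01.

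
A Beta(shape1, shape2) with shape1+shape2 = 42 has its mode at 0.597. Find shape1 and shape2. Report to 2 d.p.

shape1 = 24.88, shape2 = 17.12

Mode = (shape1−1)/(κ−2) with κ = shape1+shape2, so shape1−1 = 0.597·40 = 23.88.
shape1 = 24.88; shape2 = κ − shape1 = 17.12.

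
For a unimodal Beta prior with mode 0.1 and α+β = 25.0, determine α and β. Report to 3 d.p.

α = 3.300, β = 21.700

Mode = (α−1)/(κ−2) with κ = α+β, so α−1 = 0.1·23.0 = 2.300.
α = 3.300; β = κ − α = 21.700.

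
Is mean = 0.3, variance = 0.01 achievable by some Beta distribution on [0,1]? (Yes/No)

Yes

A Beta with mean μ has variance μ(1−μ)/(α+β+1) < μ(1−μ).
Here μ(1−μ) = 0.3×0.7 = 0.21, and 0.01 < 0.21.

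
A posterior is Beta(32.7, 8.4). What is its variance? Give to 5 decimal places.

0.00386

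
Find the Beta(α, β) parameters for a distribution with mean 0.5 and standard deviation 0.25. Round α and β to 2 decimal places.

Variance = 0.25² = 0.0625. The moment-matching identity α+β = μ(1−μ)/Var − 1 gives
α+β = 0.25/0.0625 − 1 = 3.0000, so α = μ·3.0000 = 1.50 and β = (1−μ)·3.0000 = 1.50.

α = 1.50, β = 1.50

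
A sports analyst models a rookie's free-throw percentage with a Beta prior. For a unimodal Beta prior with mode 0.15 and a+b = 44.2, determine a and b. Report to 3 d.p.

a = 7.330, b = 36.870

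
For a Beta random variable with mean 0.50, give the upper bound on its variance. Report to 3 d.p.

Var = μ(1−μ)/(α+β+1), which approaches μ(1−μ) as α+β → 0.
So the supremum is μ(1−μ) = 0.50×0.50 = 0.250.

0.250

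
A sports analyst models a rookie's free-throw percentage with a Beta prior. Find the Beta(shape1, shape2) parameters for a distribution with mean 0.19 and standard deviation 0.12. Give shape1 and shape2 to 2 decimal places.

shape1 = 1.84, shape2 = 7.85

Variance = 0.12² = 0.0144. The moment-matching identity shape1+shape2 = μ(1−μ)/Var − 1 gives
shape1+shape2 = 0.1539/0.0144 − 1 = 9.6875, so shape1 = μ·9.6875 = 1.84 and shape2 = (1−μ)·9.6875 = 7.85.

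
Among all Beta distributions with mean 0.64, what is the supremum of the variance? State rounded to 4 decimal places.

Var = μ(1−μ)/(α+β+1), which approaches μ(1−μ) as α+β → 0.
So the supremum is μ(1−μ) = 0.64×0.36 = 0.2304.

0.2304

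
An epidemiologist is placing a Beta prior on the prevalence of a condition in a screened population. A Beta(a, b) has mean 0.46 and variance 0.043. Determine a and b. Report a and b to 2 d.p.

Write ν = a+b; then a = μν and Var = μ(1−μ)/(ν+1).
ν = μ(1−μ)/Var − 1 = 0.2484/0.043 − 1 = 4.7767.
a = 0.46·4.7767 = 2.20, b = 0.54·4.7767 = 2.58.

a = 2.20, b = 2.58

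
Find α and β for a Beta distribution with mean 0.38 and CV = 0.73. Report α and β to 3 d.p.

α = 0.783, β = 1.278

Var = (CV·μ)² = (0.73×0.38)² = 0.076951.
α+β = μ(1−μ)/Var − 1 = 0.2356/0.076951 − 1 = 2.0617.
Thus α = 0.38·2.0617 = 0.783 and β = 0.62·2.0617 = 1.278.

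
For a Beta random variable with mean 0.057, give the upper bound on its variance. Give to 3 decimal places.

0.054

For fixed mean μ the Beta variance is μ(1−μ)/(α+β+1), increasing as α+β decreases.
Its least upper bound (not attained) is μ(1−μ) = 0.057·0.943 = 0.054.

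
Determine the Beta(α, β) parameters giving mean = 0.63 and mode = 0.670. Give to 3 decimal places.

α = 5.355, β = 3.145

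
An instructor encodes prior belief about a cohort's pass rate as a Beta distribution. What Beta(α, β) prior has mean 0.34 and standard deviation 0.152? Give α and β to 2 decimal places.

α = 2.96, β = 5.75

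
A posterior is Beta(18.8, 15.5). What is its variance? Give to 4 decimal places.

Var = αβ/[(α+β)²(α+β+1)] = (18.8×15.5)/(34.3²×35.3) = 291.40/41530.097 = 0.0070.

0.0070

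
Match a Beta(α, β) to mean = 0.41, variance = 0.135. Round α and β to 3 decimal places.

Write ν = α+β; then α = μν and Var = μ(1−μ)/(ν+1).
ν = μ(1−μ)/Var − 1 = 0.2419/0.135 − 1 = 0.7919.
α = 0.41·0.7919 = 0.325, β = 0.59·0.7919 = 0.467.

α = 0.325, β = 0.467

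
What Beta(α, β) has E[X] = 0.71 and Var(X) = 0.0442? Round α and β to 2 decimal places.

Let s = α+β. The Beta variance is μ(1−μ)/(s+1).
So s+1 = μ(1−μ)/σ² = (0.71×0.29)/0.0442 = 0.2059/0.0442 = 4.6584, giving s = 3.6584.
Then α = μs = 0.71×3.6584 = 2.60 and β = (1−μ)s = 0.29×3.6584 = 1.06.

α = 2.60, β = 1.06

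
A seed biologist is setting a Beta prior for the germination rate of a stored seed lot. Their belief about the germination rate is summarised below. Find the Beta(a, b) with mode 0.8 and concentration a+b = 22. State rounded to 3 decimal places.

For a,b>1 the mode is (a−1)/(a+b−2), so a = mode·(κ−2)+1 = 0.8×20+1 = 17.000.
And b = (1−mode)·(κ−2)+1 = 0.2×20+1 = 5.000.

a = 17.000, b = 5.000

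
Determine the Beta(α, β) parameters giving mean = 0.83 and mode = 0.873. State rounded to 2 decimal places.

α = 14.40, β = 2.95

With s = α+β: μ = α/s and mode = (α−1)/(s−2). Eliminating α = μs,
μs − 1 = m(s−2) ⇒ s(μ−m) = 1−2m ⇒ s = -0.746/-0.043 = 17.3488.
So α = μs = 14.40, β = (1−μ)s = 2.95.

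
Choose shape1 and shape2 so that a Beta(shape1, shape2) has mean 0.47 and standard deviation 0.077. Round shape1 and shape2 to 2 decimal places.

shape1 = 19.28, shape2 = 21.74

First σ² = 0.005929. Setting shape1 = μn, shape2 = (1−μ)n with n = shape1+shape2,
μ(1−μ)/(n+1) = 0.005929 ⇒ n+1 = 0.2491/0.005929 = 42.0138 ⇒ n = 41.0138.
Hence shape1 = 0.47×41.0138 = 19.28, shape2 = 0.53×41.0138 = 21.74.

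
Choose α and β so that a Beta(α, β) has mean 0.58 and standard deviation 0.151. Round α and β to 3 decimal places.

α = 5.617, β = 4.067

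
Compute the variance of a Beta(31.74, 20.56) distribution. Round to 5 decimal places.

μ = 31.74/52.30 = 0.606883; Var = μ(1−μ)/(α+β+1) = 0.2385759/53.30 = 0.00448.

0.00448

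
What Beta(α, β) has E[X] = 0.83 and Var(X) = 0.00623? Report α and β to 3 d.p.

α = 17.968, β = 3.680

Write ν = α+β; then α = μν and Var = μ(1−μ)/(ν+1).
ν = μ(1−μ)/Var − 1 = 0.1411/0.00623 − 1 = 21.6485.
α = 0.83·21.6485 = 17.968, β = 0.17·21.6485 = 3.680.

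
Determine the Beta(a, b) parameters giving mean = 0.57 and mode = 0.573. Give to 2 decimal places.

a = 27.74, b = 20.93

Let s = a+b. Mean gives a = μs = 0.57s; mode gives (a−1)/(s−2) = 0.573.
Substituting: 0.57s − 1 = 0.573(s−2) = 0.573s − 1.146, so -0.003s = -0.146 and s = 48.6667.
Then a = 0.57×48.6667 = 27.74 and b = s−a = 20.93.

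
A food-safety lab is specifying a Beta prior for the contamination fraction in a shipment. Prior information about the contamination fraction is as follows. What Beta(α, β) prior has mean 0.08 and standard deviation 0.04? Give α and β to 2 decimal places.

α = 3.60, β = 41.40

Variance = 0.04² = 0.0016. The moment-matching identity α+β = μ(1−μ)/Var − 1 gives
α+β = 0.0736/0.0016 − 1 = 45.0000, so α = μ·45.0000 = 3.60 and β = (1−μ)·45.0000 = 41.40.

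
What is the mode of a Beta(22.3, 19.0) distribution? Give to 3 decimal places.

0.542

The density x^(α−1)(1−x)^(β−1) is maximised at (α−1)/(α+β−2) = 21.3/39.3 = 0.542.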